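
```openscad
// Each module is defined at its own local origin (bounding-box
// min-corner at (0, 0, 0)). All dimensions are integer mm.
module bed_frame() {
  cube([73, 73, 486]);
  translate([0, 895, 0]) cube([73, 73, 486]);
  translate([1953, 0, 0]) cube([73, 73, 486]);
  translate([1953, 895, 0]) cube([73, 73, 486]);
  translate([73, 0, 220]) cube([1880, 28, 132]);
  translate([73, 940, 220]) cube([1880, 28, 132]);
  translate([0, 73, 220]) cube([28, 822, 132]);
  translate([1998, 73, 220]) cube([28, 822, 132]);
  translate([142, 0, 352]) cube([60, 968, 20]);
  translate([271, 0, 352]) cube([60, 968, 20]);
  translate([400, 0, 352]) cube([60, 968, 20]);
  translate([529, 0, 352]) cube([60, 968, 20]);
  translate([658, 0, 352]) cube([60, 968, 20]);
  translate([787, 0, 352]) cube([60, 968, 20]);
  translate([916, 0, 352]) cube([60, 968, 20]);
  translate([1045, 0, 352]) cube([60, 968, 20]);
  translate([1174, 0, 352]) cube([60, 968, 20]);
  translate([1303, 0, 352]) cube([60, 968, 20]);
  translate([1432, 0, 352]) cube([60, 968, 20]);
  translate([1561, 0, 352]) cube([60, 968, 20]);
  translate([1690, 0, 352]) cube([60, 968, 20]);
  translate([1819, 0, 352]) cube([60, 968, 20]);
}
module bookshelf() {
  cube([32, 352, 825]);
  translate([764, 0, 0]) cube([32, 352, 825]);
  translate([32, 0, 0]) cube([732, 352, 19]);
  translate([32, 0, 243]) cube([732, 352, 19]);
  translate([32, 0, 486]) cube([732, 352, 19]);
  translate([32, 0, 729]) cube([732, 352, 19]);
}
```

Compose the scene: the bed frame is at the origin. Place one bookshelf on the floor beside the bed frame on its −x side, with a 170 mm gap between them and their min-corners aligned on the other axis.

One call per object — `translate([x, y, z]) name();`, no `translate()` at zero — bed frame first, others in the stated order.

bed_frame();
translate([-966, 0, 0]) bookshelf();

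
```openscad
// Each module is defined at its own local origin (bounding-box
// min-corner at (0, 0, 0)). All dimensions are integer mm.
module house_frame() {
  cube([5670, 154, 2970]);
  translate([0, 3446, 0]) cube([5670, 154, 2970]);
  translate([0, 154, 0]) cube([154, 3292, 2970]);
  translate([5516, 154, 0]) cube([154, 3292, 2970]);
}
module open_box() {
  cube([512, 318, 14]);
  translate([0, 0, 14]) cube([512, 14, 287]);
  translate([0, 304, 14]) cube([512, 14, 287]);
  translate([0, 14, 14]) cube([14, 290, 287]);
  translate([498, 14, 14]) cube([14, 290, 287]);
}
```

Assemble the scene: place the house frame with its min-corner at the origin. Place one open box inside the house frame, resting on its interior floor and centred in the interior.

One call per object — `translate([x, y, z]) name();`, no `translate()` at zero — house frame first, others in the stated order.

house_frame();
translate([2579, 1641, 0]) open_box();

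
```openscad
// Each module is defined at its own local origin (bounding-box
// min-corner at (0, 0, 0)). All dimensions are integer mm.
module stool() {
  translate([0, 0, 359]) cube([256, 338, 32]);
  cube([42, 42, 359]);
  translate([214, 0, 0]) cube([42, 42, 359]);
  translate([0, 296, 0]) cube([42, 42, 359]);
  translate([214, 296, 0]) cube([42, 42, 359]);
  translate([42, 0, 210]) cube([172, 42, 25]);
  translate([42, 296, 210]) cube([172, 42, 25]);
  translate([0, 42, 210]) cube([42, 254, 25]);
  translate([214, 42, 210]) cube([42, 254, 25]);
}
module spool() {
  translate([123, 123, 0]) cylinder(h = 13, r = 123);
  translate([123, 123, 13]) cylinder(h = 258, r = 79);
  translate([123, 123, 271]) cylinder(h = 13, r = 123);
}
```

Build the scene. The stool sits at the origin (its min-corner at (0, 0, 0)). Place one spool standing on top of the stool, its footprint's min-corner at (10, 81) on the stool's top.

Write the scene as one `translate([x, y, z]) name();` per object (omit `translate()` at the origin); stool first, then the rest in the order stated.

stool();
translate([10, 81, 391]) spool();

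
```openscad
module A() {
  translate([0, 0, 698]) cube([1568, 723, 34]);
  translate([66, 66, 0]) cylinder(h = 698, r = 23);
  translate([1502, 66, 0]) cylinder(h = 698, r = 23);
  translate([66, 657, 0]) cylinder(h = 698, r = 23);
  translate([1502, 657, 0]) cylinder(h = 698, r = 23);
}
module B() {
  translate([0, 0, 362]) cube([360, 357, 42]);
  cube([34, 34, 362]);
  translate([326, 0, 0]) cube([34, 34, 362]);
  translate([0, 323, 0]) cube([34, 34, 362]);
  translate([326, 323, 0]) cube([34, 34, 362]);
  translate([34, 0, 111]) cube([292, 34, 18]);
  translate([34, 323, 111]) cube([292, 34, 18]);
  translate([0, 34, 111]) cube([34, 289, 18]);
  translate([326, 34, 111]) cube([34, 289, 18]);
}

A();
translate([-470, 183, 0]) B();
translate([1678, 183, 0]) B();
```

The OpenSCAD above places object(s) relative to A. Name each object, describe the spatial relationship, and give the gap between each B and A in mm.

Each stool's nearest face is 110 mm from the table's bounding box.

A is a table. B is a stool. Two stools sit around the table at the −x, +x sides. The gap between each stool and the table is 110 mm.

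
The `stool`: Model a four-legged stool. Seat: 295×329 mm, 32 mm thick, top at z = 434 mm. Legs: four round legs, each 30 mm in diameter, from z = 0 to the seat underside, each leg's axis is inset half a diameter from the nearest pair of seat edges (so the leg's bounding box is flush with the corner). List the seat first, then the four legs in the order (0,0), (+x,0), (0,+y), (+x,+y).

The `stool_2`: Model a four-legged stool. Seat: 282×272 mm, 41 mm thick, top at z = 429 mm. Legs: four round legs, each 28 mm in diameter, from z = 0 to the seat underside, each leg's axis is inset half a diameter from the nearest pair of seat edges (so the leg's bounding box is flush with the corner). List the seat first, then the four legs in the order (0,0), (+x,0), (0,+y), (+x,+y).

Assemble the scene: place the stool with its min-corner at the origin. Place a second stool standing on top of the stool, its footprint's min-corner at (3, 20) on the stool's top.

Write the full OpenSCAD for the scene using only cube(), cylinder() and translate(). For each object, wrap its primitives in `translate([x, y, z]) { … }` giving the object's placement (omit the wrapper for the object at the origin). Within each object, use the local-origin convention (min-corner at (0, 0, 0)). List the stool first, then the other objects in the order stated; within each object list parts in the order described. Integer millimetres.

translate([0, 0, 402]) cube([295, 329, 32]);
translate([15, 15, 0]) cylinder(h = 402, r = 15);
translate([280, 15, 0]) cylinder(h = 402, r = 15);
translate([15, 314, 0]) cylinder(h = 402, r = 15);
translate([280, 314, 0]) cylinder(h = 402, r = 15);
translate([3, 20, 434]) {
  translate([0, 0, 388]) cube([282, 272, 41]);
  translate([14, 14, 0]) cylinder(h = 388, r = 14);
  translate([268, 14, 0]) cylinder(h = 388, r = 14);
  translate([14, 258, 0]) cylinder(h = 388, r = 14);
  translate([268, 258, 0]) cylinder(h = 388, r = 14);
}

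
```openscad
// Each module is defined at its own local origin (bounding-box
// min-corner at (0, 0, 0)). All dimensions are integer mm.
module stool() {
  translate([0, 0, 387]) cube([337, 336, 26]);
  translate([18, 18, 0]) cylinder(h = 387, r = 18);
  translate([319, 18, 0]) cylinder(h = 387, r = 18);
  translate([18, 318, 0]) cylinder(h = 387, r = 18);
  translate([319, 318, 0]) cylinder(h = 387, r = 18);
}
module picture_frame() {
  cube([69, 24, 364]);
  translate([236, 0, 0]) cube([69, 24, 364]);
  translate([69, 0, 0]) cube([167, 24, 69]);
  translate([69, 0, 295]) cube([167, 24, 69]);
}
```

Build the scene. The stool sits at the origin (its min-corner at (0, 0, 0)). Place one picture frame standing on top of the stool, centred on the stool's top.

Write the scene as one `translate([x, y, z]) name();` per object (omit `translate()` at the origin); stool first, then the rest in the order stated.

stool();
translate([16, 156, 413]) picture_frame();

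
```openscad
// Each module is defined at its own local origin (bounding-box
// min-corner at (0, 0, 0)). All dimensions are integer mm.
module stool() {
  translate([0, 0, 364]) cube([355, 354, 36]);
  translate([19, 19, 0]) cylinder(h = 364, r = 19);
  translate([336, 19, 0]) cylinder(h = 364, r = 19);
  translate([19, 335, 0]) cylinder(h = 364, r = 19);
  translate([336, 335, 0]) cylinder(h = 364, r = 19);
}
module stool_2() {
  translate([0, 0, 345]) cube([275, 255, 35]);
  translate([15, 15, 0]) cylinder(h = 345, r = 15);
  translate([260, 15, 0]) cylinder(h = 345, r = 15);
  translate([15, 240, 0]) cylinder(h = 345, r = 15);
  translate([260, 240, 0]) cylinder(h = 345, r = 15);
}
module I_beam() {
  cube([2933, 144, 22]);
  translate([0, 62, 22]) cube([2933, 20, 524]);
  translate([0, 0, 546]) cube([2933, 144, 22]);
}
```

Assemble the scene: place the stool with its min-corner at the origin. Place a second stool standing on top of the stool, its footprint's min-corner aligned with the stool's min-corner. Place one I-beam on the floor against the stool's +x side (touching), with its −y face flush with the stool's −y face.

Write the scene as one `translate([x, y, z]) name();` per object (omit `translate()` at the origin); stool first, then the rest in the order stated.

stool();
translate([0, 0, 400]) stool_2();
translate([355, 0, 0]) I_beam();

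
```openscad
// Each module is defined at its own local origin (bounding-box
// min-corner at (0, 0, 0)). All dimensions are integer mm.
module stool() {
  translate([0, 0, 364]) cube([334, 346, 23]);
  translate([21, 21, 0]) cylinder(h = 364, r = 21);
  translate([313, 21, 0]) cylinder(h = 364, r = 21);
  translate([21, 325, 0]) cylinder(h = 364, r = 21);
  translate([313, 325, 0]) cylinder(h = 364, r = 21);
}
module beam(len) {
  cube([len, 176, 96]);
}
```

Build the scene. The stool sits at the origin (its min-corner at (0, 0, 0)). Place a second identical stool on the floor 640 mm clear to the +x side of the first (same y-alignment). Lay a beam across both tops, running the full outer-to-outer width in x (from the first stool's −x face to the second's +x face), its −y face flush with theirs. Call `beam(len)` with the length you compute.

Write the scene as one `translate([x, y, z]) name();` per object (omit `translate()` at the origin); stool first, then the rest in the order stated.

stool();
translate([974, 0, 0]) stool();
translate([0, 0, 387]) beam(1308);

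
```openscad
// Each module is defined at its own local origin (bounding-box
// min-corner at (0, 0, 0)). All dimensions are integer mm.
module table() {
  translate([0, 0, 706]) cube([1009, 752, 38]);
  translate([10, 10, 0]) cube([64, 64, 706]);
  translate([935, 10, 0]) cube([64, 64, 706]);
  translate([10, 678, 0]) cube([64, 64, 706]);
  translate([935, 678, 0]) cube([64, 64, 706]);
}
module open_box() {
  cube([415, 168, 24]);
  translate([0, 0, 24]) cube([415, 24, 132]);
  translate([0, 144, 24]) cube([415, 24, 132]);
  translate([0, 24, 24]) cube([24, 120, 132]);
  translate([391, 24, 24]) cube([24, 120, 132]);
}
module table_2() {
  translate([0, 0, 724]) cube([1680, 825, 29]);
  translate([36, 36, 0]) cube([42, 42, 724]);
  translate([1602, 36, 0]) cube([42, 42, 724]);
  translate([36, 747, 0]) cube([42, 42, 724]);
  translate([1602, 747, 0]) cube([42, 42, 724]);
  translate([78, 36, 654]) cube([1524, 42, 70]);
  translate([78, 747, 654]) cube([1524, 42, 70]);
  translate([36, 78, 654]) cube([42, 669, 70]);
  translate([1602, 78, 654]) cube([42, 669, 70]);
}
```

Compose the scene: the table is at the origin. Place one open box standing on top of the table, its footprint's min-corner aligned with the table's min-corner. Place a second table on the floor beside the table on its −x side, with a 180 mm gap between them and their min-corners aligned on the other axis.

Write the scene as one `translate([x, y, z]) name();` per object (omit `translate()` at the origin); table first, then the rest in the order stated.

table();
translate([0, 0, 744]) open_box();
translate([-1860, 0, 0]) table_2();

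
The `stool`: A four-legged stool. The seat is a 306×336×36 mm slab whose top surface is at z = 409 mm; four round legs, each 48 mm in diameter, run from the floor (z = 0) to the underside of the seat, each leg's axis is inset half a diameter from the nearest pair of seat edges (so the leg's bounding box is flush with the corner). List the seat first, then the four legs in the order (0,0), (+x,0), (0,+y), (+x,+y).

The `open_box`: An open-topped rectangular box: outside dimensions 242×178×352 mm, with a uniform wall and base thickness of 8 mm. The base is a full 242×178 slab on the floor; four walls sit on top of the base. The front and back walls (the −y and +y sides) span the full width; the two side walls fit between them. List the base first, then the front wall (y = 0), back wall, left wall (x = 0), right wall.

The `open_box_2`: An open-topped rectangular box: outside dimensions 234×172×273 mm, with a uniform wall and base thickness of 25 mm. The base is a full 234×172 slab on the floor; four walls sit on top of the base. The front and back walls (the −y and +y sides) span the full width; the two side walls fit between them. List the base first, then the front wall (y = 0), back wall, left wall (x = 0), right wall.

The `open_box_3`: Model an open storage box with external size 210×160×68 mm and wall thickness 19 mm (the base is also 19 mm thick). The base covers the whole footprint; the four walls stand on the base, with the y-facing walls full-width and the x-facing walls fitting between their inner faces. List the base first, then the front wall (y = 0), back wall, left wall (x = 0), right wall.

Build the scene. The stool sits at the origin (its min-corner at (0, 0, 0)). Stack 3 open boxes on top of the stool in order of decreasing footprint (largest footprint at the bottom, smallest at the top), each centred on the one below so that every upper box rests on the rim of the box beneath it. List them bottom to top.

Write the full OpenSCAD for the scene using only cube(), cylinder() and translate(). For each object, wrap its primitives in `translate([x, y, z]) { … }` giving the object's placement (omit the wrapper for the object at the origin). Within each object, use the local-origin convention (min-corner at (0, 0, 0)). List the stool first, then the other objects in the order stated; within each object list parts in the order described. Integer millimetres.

translate([0, 0, 373]) cube([306, 336, 36]);
translate([24, 24, 0]) cylinder(h = 373, r = 24);
translate([282, 24, 0]) cylinder(h = 373, r = 24);
translate([24, 312, 0]) cylinder(h = 373, r = 24);
translate([282, 312, 0]) cylinder(h = 373, r = 24);
translate([32, 79, 409]) {
  cube([242, 178, 8]);
  translate([0, 0, 8]) cube([242, 8, 344]);
  translate([0, 170, 8]) cube([242, 8, 344]);
  translate([0, 8, 8]) cube([8, 162, 344]);
  translate([234, 8, 8]) cube([8, 162, 344]);
}
translate([36, 82, 761]) {
  cube([234, 172, 25]);
  translate([0, 0, 25]) cube([234, 25, 248]);
  translate([0, 147, 25]) cube([234, 25, 248]);
  translate([0, 25, 25]) cube([25, 122, 248]);
  translate([209, 25, 25]) cube([25, 122, 248]);
}
translate([48, 88, 1034]) {
  cube([210, 160, 19]);
  translate([0, 0, 19]) cube([210, 19, 49]);
  translate([0, 141, 19]) cube([210, 19, 49]);
  translate([0, 19, 19]) cube([19, 122, 49]);
  translate([191, 19, 19]) cube([19, 122, 49]);
}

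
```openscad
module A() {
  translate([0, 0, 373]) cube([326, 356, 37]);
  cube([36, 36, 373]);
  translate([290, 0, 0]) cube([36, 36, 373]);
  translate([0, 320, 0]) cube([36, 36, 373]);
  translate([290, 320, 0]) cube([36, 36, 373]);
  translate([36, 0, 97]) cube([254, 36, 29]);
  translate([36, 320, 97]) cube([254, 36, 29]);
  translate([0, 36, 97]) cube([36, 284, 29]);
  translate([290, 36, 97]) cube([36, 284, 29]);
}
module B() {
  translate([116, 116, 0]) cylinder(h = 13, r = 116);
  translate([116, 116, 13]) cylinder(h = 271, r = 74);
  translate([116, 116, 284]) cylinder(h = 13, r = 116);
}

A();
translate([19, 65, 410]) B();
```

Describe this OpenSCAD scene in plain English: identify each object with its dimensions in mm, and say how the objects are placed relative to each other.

A is a simple wooden stool: a rectangular seat 326 mm (x) by 356 mm (y), 37 mm thick, top face at z = 410 mm, on four square legs, each 36×36 mm in cross-section. The legs rest on z = 0, each flush with a corner of the seat. Four stretchers, 36 mm wide and 29 mm tall, connect adjacent legs with their undersides at z = 97 mm, each running between the inner faces of the legs it joins and aligned with the legs' outer faces on the other axis.

B is a spool: two coaxial disc flanges of radius 116 mm and thickness 13 mm, joined by a core cylinder of radius 74 mm and height 271 mm. The lower flange rests on z = 0 and the three cylinders share a vertical axis.

The spool is on top of the stool.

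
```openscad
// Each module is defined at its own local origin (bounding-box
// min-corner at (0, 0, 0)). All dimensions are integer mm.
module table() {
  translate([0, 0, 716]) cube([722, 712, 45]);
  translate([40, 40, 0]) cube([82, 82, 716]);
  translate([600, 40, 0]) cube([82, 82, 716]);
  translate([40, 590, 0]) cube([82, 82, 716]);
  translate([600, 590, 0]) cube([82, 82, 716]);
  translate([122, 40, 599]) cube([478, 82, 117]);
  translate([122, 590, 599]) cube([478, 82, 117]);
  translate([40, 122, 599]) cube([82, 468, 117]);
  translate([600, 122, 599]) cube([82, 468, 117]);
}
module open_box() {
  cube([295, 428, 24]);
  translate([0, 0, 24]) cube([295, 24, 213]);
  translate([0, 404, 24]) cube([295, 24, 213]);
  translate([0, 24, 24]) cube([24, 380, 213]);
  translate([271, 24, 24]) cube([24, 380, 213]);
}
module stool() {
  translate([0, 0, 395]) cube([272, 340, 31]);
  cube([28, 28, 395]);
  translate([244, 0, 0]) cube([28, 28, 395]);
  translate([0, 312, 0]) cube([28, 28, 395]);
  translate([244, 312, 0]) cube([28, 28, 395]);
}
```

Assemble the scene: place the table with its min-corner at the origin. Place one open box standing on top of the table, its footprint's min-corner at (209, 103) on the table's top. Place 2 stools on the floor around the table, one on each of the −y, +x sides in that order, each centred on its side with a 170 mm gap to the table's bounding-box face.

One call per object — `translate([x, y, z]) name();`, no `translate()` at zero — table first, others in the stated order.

table();
translate([209, 103, 761]) open_box();
translate([225, -510, 0]) stool();
translate([892, 186, 0]) stool();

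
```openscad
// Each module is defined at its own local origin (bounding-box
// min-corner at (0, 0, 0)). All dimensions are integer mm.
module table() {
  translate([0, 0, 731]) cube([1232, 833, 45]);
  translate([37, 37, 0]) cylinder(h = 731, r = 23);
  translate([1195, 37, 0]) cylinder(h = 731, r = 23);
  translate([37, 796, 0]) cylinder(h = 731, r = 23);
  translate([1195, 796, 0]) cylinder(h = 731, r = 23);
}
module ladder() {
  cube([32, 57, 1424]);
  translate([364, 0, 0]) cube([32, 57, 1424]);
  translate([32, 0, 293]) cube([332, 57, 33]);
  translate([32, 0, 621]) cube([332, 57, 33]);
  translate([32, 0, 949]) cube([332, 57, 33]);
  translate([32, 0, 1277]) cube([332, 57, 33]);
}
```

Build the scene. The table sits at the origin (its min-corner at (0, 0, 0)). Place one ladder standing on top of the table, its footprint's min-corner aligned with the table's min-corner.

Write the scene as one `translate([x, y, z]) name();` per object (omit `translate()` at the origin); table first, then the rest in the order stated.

table();
translate([0, 0, 776]) ladder();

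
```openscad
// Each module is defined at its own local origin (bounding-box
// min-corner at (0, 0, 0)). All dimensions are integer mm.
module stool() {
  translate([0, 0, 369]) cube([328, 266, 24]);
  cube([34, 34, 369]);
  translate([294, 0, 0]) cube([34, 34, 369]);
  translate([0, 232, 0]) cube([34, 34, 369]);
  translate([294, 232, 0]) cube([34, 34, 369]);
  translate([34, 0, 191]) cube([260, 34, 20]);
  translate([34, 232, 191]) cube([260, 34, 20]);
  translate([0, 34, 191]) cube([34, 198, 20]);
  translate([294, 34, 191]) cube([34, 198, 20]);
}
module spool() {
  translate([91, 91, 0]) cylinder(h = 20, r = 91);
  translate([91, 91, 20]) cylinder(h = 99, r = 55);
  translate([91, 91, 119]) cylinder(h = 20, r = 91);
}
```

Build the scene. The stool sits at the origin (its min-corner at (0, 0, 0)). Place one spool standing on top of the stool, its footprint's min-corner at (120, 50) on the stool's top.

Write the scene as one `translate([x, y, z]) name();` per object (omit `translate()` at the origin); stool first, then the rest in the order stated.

stool();
translate([120, 50, 393]) spool();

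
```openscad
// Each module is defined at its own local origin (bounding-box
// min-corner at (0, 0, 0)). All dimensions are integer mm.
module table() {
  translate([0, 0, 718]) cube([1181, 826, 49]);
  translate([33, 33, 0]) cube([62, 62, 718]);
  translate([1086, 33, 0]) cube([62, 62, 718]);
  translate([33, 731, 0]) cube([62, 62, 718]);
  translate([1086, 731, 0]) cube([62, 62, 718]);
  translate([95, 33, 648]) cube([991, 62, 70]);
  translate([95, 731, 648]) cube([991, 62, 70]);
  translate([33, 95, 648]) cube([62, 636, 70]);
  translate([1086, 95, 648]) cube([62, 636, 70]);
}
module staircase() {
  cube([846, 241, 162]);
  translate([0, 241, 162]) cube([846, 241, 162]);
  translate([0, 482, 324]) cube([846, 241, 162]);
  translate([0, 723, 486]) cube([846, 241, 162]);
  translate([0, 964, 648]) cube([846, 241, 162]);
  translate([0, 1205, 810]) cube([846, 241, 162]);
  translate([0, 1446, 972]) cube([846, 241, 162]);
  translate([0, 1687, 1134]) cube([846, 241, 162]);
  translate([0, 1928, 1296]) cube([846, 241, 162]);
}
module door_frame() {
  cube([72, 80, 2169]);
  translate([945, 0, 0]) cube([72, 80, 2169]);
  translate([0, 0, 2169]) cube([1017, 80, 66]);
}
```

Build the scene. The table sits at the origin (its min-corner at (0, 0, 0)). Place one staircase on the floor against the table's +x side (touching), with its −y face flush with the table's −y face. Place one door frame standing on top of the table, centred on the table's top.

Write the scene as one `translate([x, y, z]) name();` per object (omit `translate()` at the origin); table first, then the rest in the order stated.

table();
translate([1181, 0, 0]) staircase();
translate([82, 373, 767]) door_frame();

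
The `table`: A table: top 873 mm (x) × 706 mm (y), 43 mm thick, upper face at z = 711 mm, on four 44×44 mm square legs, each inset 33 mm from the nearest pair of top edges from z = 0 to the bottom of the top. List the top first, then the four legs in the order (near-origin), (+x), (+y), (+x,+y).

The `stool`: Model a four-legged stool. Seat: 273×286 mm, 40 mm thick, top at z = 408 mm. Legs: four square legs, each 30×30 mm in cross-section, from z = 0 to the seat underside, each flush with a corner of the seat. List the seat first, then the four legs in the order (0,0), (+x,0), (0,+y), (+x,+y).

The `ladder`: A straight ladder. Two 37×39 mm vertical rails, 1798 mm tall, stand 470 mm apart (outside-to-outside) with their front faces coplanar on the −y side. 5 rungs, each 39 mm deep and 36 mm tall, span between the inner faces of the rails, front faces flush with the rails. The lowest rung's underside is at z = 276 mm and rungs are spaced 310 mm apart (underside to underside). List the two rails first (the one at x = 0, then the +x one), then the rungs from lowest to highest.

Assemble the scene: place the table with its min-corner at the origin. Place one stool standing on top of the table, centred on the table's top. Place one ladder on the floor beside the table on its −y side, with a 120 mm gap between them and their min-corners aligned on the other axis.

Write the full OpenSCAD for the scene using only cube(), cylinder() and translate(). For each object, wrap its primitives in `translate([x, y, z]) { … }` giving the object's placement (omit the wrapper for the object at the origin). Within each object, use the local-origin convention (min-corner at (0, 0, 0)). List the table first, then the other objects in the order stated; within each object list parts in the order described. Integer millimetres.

translate([0, 0, 668]) cube([873, 706, 43]);
translate([33, 33, 0]) cube([44, 44, 668]);
translate([796, 33, 0]) cube([44, 44, 668]);
translate([33, 629, 0]) cube([44, 44, 668]);
translate([796, 629, 0]) cube([44, 44, 668]);
translate([300, 210, 711]) {
  translate([0, 0, 368]) cube([273, 286, 40]);
  cube([30, 30, 368]);
  translate([243, 0, 0]) cube([30, 30, 368]);
  translate([0, 256, 0]) cube([30, 30, 368]);
  translate([243, 256, 0]) cube([30, 30, 368]);
}
translate([0, -159, 0]) {
  cube([37, 39, 1798]);
  translate([433, 0, 0]) cube([37, 39, 1798]);
  translate([37, 0, 276]) cube([396, 39, 36]);
  translate([37, 0, 586]) cube([396, 39, 36]);
  translate([37, 0, 896]) cube([396, 39, 36]);
  translate([37, 0, 1206]) cube([396, 39, 36]);
  translate([37, 0, 1516]) cube([396, 39, 36]);
}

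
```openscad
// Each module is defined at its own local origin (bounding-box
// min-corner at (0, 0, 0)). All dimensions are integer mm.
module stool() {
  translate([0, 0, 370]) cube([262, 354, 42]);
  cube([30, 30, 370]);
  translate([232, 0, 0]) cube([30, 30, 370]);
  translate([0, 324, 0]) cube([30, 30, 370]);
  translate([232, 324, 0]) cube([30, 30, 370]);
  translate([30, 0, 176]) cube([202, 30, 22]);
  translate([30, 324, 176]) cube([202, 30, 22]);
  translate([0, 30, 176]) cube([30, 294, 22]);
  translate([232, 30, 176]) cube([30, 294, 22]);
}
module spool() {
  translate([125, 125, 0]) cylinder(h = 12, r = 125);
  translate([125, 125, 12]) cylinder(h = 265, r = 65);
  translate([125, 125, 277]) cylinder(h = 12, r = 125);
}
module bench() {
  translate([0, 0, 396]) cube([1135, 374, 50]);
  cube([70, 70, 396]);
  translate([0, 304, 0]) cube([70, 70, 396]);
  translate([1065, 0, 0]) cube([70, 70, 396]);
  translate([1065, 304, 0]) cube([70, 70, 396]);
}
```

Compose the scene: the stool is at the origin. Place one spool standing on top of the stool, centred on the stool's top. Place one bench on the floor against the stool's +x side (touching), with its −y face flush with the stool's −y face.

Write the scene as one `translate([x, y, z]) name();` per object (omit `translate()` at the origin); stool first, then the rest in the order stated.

stool();
translate([6, 52, 412]) spool();
translate([262, 0, 0]) bench();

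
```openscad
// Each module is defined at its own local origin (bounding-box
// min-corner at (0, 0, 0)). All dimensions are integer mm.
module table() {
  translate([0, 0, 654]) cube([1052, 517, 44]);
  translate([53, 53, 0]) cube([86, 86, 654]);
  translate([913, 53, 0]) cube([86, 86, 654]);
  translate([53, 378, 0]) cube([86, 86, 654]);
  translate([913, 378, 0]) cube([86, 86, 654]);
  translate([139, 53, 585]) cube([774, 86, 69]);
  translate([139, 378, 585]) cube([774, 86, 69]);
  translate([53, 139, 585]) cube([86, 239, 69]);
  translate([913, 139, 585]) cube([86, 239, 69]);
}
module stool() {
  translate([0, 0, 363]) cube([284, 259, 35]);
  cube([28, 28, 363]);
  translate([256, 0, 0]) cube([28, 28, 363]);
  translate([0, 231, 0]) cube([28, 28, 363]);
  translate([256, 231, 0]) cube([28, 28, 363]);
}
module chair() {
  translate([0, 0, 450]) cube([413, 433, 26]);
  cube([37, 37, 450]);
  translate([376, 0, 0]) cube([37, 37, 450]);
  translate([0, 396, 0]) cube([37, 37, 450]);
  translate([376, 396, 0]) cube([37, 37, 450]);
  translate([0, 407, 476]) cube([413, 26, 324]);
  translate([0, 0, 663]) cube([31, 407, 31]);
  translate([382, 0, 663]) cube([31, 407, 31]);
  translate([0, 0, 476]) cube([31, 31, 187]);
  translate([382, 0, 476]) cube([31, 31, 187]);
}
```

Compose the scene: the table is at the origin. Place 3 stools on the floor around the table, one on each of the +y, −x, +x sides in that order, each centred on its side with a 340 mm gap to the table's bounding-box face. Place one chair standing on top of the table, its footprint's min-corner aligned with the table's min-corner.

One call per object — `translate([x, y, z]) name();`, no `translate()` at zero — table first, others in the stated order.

table();
translate([384, 857, 0]) stool();
translate([-624, 129, 0]) stool();
translate([1392, 129, 0]) stool();
translate([0, 0, 698]) chair();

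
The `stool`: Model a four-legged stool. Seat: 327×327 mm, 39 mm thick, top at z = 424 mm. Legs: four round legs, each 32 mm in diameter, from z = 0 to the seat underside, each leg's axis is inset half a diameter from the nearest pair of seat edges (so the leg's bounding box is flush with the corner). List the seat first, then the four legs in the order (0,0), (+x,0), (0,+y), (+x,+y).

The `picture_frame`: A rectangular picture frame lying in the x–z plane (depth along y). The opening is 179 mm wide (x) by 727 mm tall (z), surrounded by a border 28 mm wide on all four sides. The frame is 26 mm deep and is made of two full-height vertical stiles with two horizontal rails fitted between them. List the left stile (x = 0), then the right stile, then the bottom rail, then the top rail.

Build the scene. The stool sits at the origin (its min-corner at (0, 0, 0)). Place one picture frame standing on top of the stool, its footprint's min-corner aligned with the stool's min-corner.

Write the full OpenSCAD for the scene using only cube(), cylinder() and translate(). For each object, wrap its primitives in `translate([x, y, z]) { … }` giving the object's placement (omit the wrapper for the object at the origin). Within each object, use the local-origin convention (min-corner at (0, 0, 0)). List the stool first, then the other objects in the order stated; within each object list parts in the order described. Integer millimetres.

translate([0, 0, 385]) cube([327, 327, 39]);
translate([16, 16, 0]) cylinder(h = 385, r = 16);
translate([311, 16, 0]) cylinder(h = 385, r = 16);
translate([16, 311, 0]) cylinder(h = 385, r = 16);
translate([311, 311, 0]) cylinder(h = 385, r = 16);
translate([0, 0, 424]) {
  cube([28, 26, 783]);
  translate([207, 0, 0]) cube([28, 26, 783]);
  translate([28, 0, 0]) cube([179, 26, 28]);
  translate([28, 0, 755]) cube([179, 26, 28]);
}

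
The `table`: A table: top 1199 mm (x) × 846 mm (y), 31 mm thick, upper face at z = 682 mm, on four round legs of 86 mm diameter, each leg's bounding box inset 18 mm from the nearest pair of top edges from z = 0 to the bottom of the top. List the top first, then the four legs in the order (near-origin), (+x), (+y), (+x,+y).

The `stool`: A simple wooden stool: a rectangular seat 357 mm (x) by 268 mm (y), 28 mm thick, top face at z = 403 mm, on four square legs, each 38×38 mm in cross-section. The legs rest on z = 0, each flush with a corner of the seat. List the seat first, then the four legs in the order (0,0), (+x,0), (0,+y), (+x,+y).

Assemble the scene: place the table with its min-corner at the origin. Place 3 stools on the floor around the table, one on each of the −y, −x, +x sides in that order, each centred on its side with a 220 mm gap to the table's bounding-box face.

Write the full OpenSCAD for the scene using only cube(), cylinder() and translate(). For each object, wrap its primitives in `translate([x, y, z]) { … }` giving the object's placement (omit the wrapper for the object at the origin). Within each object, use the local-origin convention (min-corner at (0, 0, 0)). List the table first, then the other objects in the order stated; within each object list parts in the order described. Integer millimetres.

translate([0, 0, 651]) cube([1199, 846, 31]);
translate([61, 61, 0]) cylinder(h = 651, r = 43);
translate([1138, 61, 0]) cylinder(h = 651, r = 43);
translate([61, 785, 0]) cylinder(h = 651, r = 43);
translate([1138, 785, 0]) cylinder(h = 651, r = 43);
translate([421, -488, 0]) {
  translate([0, 0, 375]) cube([357, 268, 28]);
  cube([38, 38, 375]);
  translate([319, 0, 0]) cube([38, 38, 375]);
  translate([0, 230, 0]) cube([38, 38, 375]);
  translate([319, 230, 0]) cube([38, 38, 375]);
}
translate([-577, 289, 0]) {
  translate([0, 0, 375]) cube([357, 268, 28]);
  cube([38, 38, 375]);
  translate([319, 0, 0]) cube([38, 38, 375]);
  translate([0, 230, 0]) cube([38, 38, 375]);
  translate([319, 230, 0]) cube([38, 38, 375]);
}
translate([1419, 289, 0]) {
  translate([0, 0, 375]) cube([357, 268, 28]);
  cube([38, 38, 375]);
  translate([319, 0, 0]) cube([38, 38, 375]);
  translate([0, 230, 0]) cube([38, 38, 375]);
  translate([319, 230, 0]) cube([38, 38, 375]);
}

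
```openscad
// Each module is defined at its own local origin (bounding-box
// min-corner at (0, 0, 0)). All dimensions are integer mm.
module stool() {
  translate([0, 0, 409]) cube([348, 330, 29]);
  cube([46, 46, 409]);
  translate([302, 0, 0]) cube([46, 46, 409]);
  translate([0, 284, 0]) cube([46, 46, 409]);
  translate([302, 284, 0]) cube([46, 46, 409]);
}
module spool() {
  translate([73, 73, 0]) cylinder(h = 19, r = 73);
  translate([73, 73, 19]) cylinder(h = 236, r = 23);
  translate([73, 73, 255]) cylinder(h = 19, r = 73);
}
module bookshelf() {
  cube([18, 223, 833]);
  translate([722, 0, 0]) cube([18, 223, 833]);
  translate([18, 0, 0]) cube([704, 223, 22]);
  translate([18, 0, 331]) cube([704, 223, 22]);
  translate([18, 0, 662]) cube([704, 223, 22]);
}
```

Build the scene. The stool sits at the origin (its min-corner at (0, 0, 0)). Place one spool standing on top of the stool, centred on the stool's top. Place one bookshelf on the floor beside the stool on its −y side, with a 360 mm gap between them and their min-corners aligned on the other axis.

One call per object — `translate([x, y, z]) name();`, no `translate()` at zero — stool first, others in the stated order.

stool();
translate([101, 92, 438]) spool();
translate([0, -583, 0]) bookshelf();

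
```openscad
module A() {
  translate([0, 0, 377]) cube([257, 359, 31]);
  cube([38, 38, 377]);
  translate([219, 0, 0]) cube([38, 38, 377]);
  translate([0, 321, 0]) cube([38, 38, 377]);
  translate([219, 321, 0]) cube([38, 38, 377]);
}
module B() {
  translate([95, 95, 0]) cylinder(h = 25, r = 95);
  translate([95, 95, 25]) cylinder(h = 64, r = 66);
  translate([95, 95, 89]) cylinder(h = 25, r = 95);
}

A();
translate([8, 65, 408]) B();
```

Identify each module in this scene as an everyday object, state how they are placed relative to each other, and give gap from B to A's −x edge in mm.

A is a stool. B is a spool. The spool is on top of the stool. The gap from the spool to the stool's −x edge is 8 mm.

The spool's min-x is at 8; the stool's min-x is 0; gap = 8 mm.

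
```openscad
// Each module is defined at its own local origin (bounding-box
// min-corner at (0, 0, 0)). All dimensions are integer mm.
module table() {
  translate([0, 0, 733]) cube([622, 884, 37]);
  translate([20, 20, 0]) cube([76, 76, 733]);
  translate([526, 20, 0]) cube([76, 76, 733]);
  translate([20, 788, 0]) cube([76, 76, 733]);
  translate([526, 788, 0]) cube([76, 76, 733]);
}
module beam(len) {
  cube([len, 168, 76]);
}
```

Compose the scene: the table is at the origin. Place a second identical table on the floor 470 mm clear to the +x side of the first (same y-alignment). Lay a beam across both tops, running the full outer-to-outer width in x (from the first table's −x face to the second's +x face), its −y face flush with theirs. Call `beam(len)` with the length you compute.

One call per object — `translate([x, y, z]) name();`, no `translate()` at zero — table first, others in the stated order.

table();
translate([1092, 0, 0]) table();
translate([0, 0, 770]) beam(1714);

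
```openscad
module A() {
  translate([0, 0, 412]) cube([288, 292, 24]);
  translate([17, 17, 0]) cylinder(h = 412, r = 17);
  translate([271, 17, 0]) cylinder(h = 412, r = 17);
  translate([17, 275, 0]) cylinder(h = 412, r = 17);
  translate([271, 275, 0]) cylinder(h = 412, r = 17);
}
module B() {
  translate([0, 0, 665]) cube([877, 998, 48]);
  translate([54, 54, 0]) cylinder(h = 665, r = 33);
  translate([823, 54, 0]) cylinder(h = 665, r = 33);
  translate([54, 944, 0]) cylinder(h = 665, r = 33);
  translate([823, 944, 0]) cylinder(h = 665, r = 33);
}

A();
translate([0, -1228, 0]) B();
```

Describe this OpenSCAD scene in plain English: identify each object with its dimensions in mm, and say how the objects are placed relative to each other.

A is a simple wooden stool: a rectangular seat 288 mm (x) by 292 mm (y), 24 mm thick, top face at z = 436 mm, on four round legs, each 34 mm in diameter. The legs rest on z = 0, each leg's axis is inset half a diameter from the nearest pair of seat edges (so the leg's bounding box is flush with the corner).

B is a rectangular dining table. The top is 877×998×48 mm with its upper surface at z = 713 mm. It stands on four round legs of 66 mm diameter, each leg's bounding box inset 21 mm from the nearest pair of top edges, running from the floor to the underside of the top.

The table is on the floor beside the stool on its −y side.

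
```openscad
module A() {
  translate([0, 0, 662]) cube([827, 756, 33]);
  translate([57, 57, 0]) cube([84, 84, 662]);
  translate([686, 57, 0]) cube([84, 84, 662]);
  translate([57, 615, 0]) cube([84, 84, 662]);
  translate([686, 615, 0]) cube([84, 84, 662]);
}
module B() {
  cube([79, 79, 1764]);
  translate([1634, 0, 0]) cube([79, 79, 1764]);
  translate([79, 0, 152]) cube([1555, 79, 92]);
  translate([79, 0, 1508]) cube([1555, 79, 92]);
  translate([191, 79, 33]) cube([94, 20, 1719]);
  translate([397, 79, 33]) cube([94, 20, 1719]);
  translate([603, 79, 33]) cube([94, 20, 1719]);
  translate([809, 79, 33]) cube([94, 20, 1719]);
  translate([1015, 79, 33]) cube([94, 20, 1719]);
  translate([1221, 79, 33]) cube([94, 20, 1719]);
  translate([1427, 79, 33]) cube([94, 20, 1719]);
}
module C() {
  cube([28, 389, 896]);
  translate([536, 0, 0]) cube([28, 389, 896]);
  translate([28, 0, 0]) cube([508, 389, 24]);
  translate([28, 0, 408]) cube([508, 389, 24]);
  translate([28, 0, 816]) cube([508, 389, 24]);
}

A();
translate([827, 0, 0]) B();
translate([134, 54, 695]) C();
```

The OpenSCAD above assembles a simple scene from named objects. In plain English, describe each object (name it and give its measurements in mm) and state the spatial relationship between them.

A is a table: top 827 mm (x) × 756 mm (y), 33 mm thick, upper face at z = 695 mm, on four 84×84 mm square legs, each inset 57 mm from the nearest pair of top edges, running from z = 0 to the bottom of the top.

B is a fence section. Two 79×79 mm posts, 1764 mm tall, stand on the floor with a clear span of 1555 mm between their inner faces. Two horizontal rails of 79×92 mm section span the gap between the posts with their undersides at z = 152 mm and z = 1508 mm, flush with the posts' −y face. 7 pickets, each 94 mm wide, 20 mm thick and 1719 mm tall, are fixed to the +y face of the rails with their bottoms at z = 33 mm, evenly spaced across the span with equal gaps (rounded down to the nearest mm) at the −x end and between each pair — any rounding remainder accumulates at the +x end.

C is a bookshelf 564 mm wide overall, 389 mm deep and 896 mm tall. The two sides are 28 mm thick vertical panels. 3 horizontal shelves of 24 mm thickness span between the inner faces of the sides; the lowest shelf sits on the floor and shelves are stacked with a clear vertical gap of 384 mm between each pair.

The fence section is against the table's +x side, with their −y faces flush. The bookshelf is on top of the table.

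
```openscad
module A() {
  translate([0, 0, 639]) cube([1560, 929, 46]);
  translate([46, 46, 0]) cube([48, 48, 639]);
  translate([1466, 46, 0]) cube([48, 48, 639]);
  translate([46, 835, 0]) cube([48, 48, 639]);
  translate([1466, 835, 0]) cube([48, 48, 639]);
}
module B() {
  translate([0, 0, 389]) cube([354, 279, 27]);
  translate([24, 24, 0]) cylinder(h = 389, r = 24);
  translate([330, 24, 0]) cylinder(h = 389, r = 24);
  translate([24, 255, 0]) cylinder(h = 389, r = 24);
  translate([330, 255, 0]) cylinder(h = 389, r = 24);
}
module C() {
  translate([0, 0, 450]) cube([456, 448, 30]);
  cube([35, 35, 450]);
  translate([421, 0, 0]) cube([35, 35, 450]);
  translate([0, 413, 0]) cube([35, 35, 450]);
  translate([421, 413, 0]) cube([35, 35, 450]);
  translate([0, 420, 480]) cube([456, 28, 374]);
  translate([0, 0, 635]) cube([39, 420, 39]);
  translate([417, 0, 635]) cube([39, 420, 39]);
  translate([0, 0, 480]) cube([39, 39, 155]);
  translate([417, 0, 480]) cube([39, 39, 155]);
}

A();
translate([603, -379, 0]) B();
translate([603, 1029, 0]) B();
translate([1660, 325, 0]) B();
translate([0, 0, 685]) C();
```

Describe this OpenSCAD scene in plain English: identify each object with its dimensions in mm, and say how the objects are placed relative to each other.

A is a rectangular dining table. The top is 1560×929×46 mm with its upper surface at z = 685 mm. It stands on four 48×48 mm square legs, each inset 46 mm from the nearest pair of top edges, running from the floor to the underside of the top.

B is a simple wooden stool: a rectangular seat 354 mm (x) by 279 mm (y), 27 mm thick, top face at z = 416 mm, on four round legs, each 48 mm in diameter. The legs rest on z = 0, each leg's axis is inset half a diameter from the nearest pair of seat edges (so the leg's bounding box is flush with the corner).

C is a chair. The seat is a 456×448×30 mm slab with its top at z = 480 mm, on four 35×35 mm corner legs (flush with the seat edges, standing on z = 0). A flat backrest 28 mm thick, 374 mm tall, spans the full seat width and rises from the seat top along its +y edge, rear face flush with the rear of the seat. Two armrests of 39×39 mm section run along each side from the seat's front edge to the front of the backrest, top faces 194 mm above the seat top and outer faces flush with the seat's x-edges; a 39×39 mm post under the front of each armrest stands on the seat at the front corner.

Three stools sit around the table at the −y, +y, +x sides. The chair is on top of the table.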